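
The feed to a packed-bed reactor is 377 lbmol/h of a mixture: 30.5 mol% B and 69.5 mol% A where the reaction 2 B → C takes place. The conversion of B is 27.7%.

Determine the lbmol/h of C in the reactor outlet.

B reacted = 0.277 × 115 = 31.85 lbmol/h; ν_B = −2, so ξ = 31.85/2 = 15.93 lbmol/h.
Outlet amounts (n = n₀ + ν ξ):
  B: 115 − 2(15.93) = 83.13
  C: 0 + 1(15.93) = 15.93
  A: 262 (inert)

15.9 lbmol/h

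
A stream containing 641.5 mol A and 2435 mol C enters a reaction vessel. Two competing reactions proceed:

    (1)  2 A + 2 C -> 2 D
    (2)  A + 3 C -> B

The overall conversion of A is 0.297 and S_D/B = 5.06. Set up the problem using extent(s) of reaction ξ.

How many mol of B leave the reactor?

Conversion of A: A consumed = 0.297 × 641.5 = 190.5 mol = 2ξ₁ + 1ξ₂.
Selectivity: 2ξ₁ / (1ξ₂) = 5.06 → ξ₁ = 2.53 ξ₂.
Substitute: (2·2.53 + 1) ξ₂ = 190.5 → ξ₂ = 31.44 mol, ξ₁ = 79.54 mol.
Outlet amounts (n = n₀ + Σ ν·ξ):
  A: 641.5 − 2(79.54) − 1(31.44) = 451
  C: 2435 − 2(79.54) − 3(31.44) = 2182
  D: 0 + 2(79.54) = 159.1
  B: 0 + 1(31.44) = 31.44

31.4 mol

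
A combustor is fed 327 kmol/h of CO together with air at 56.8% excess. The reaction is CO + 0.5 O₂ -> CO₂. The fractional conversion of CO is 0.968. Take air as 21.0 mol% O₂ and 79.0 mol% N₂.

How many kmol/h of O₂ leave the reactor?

98.1 kmol/h

Stoichiometric O₂ = 0.5 × 327 = 163.5 kmol/h; O₂ fed = 163.5 × 1.568 = 256.4 kmol/h.
N₂ fed = 256.4 × 79/21 = 964.4 kmol/h.
Fuel reacted = 0.968 × 327 → ξ = 316.5 kmol/h.
Outlet (n = n₀ + ν ξ):
  CO: 327 − 1(316.5) = 10.46
  O₂: 256.4 − 0.5(316.5) = 98.1
  N₂: 964.4 (inert)
  CO₂: 0 + 1(316.5) = 316.5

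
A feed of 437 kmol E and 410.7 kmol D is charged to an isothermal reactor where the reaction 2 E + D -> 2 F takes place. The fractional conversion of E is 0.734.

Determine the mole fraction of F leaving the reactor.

0.467

E reacted = 0.734 × 437 = 320.8 kmol; ν_E = −2, so ξ = 320.8/2 = 160.4 kmol.
Outlet amounts (n = n₀ + ν ξ):
  E: 437 − 2(160.4) = 116.2
  D: 410.7 − 1(160.4) = 250.3
  F: 0 + 2(160.4) = 320.8
Total out = 687.3 kmol; y_F = 320.8 / 687.3 = 0.4667.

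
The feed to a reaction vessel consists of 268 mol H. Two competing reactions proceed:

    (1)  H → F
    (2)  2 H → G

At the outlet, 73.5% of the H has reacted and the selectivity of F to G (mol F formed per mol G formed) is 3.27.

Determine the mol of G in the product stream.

Conversion of H: H consumed = 0.735 × 268 = 197 mol = 1ξ₁ + 2ξ₂.
Selectivity: 1ξ₁ / (1ξ₂) = 3.27 → ξ₁ = 3.27 ξ₂.
Substitute: (1·3.27 + 2) ξ₂ = 197 → ξ₂ = 37.38 mol, ξ₁ = 122.2 mol.
Outlet amounts (n = n₀ + Σ ν·ξ):
  H: 268 − 1(122.2) − 2(37.38) = 71.02
  F: 0 + 1(122.2) = 122.2
  G: 0 + 1(37.38) = 37.38

37.4 mol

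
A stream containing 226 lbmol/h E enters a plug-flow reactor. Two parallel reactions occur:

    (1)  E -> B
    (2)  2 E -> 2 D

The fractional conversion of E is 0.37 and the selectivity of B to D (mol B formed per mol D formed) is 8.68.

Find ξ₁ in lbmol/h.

ξ₁ = 75 lbmol/h

Conversion of E: E consumed = 0.37 × 226 = 83.62 lbmol/h = 1ξ₁ + 2ξ₂.
Selectivity: 1ξ₁ / (2ξ₂) = 8.68 → ξ₁ = 17.36 ξ₂.
Substitute: (1·17.36 + 2) ξ₂ = 83.62 → ξ₂ = 4.319 lbmol/h, ξ₁ = 74.98 lbmol/h.
Outlet amounts (n = n₀ + Σ ν·ξ):
  E: 226 − 1(74.98) − 2(4.319) = 142.4
  B: 0 + 1(74.98) = 74.98
  D: 0 + 2(4.319) = 8.638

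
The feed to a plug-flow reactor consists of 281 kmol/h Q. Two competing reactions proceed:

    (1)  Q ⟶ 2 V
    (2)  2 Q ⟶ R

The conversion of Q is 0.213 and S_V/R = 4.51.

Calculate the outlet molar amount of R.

Conversion of Q: Q consumed = 0.213 × 281 = 59.85 kmol/h = 1ξ₁ + 2ξ₂.
Selectivity: 2ξ₁ / (1ξ₂) = 4.51 → ξ₁ = 2.255 ξ₂.
Substitute: (1·2.255 + 2) ξ₂ = 59.85 → ξ₂ = 14.07 kmol/h, ξ₁ = 31.72 kmol/h.
Outlet amounts (n = n₀ + Σ ν·ξ):
  Q: 281 − 1(31.72) − 2(14.07) = 221.1
  V: 0 + 2(31.72) = 63.44
  R: 0 + 1(14.07) = 14.07

14.1 kmol/h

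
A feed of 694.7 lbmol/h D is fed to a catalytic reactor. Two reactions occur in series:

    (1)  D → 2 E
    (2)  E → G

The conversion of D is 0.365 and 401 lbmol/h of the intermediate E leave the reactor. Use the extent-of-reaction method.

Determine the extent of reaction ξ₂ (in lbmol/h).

Conversion of D: D consumed = 1ξ₁ = 0.365 × 694.7 → ξ₁ = 253.6 lbmol/h.
E balance: n_E = 0 + 2ξ₁ − 1ξ₂ = 401 → ξ₂ = (2·253.6 − 401)/1 = 106.1 lbmol/h.
Outlet amounts (n = n₀ + Σ ν·ξ):
  D: 694.7 − 1(253.6) = 441.1
  E: 0 + 2(253.6) − 1(106.1) = 401
  G: 0 + 1(106.1) = 106.1

ξ₂ = 106 lbmol/h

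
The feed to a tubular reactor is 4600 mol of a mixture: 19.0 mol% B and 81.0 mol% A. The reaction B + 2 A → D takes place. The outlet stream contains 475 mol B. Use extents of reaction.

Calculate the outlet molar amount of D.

For B: n = n₀ − 1ξ → 475 = 874 − 1ξ, giving ξ = 399 mol.
Outlet amounts (n = n₀ + ν ξ):
  B: 874 − 1(399) = 475
  A: 3726 − 2(399) = 2928
  D: 0 + 1(399) = 399

399 mol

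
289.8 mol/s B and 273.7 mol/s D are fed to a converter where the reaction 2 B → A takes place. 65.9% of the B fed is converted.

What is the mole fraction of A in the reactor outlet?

B reacted = 0.659 × 289.8 = 191 mol/s; ν_B = −2, so ξ = 191/2 = 95.49 mol/s.
Outlet amounts (n = n₀ + ν ξ):
  B: 289.8 − 2(95.49) = 98.82
  A: 0 + 1(95.49) = 95.49
  D: 273.7 (inert)
Total out = 468 mol/s; y_A = 95.49 / 468 = 0.204.

0.204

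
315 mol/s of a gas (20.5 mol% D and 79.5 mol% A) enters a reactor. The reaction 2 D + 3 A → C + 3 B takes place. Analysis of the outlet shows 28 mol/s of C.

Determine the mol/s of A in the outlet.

For C: n = n₀ + 1ξ → 28 = 0 + 1ξ, giving ξ = 28 mol/s.
Outlet amounts (n = n₀ + ν ξ):
  D: 64.58 − 2(28) = 8.575
  A: 250.4 − 3(28) = 166.4
  C: 0 + 1(28) = 28
  B: 0 + 3(28) = 84

166 mol/s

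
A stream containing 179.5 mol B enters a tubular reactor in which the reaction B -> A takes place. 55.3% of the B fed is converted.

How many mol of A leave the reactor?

B reacted = 0.553 × 179.5 = 99.26 mol; ν_B = −1, so ξ = 99.26/1 = 99.26 mol.
Outlet amounts (n = n₀ + ν ξ):
  B: 179.5 − 1(99.26) = 80.24
  A: 0 + 1(99.26) = 99.26

99.3 mol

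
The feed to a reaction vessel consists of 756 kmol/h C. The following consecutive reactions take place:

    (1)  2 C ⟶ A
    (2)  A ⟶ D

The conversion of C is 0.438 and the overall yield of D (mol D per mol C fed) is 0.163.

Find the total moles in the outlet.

Conversion of C: C consumed = 2ξ₁ = 0.438 × 756 → ξ₁ = 165.6 kmol/h.
Yield of D: 1ξ₂ / 756 = 0.163 → ξ₂ = 123.2 kmol/h.
Outlet amounts (n = n₀ + Σ ν·ξ):
  C: 756 − 2(165.6) = 424.9
  A: 0 + 1(165.6) − 1(123.2) = 42.34
  D: 0 + 1(123.2) = 123.2
Total out = 424.9 + 42.34 + 123.2 = 590.4 kmol/h.

590 kmol/h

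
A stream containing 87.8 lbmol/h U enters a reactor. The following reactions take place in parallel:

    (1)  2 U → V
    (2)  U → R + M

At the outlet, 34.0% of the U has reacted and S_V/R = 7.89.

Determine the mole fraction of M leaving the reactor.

0.0235

Conversion of U: U consumed = 0.34 × 87.8 = 29.85 lbmol/h = 2ξ₁ + 1ξ₂.
Selectivity: 1ξ₁ / (1ξ₂) = 7.89 → ξ₁ = 7.89 ξ₂.
Substitute: (2·7.89 + 1) ξ₂ = 29.85 → ξ₂ = 1.779 lbmol/h, ξ₁ = 14.04 lbmol/h.
Outlet amounts (n = n₀ + Σ ν·ξ):
  U: 87.8 − 2(14.04) − 1(1.779) = 57.95
  V: 0 + 1(14.04) = 14.04
  R: 0 + 1(1.779) = 1.779
  M: 0 + 1(1.779) = 1.779
Total out = 75.54 lbmol/h; y_M = 1.779 / 75.54 = 0.02355.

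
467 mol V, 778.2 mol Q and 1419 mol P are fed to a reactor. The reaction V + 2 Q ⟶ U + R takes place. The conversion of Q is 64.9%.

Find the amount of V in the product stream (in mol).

Q reacted = 0.649 × 778.2 = 505.1 mol; ν_Q = −2, so ξ = 505.1/2 = 252.5 mol.
Outlet amounts (n = n₀ + ν ξ):
  V: 467 − 1(252.5) = 214.5
  Q: 778.2 − 2(252.5) = 273.1
  U: 0 + 1(252.5) = 252.5
  R: 0 + 1(252.5) = 252.5
  P: 1419 (inert)

214 mol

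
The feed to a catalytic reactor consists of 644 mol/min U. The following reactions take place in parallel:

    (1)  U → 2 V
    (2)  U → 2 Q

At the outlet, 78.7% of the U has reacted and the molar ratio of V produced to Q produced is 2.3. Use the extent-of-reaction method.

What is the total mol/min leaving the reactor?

1150 mol/min

Conversion of U: U consumed = 0.787 × 644 = 506.8 mol/min = 1ξ₁ + 1ξ₂.
Selectivity: 2ξ₁ / (2ξ₂) = 2.3 → ξ₁ = 2.3 ξ₂.
Substitute: (1·2.3 + 1) ξ₂ = 506.8 → ξ₂ = 153.6 mol/min, ξ₁ = 353.2 mol/min.
Outlet amounts (n = n₀ + Σ ν·ξ):
  U: 644 − 1(353.2) − 1(153.6) = 137.2
  V: 0 + 2(353.2) = 706.5
  Q: 0 + 2(153.6) = 307.2
Total out = 137.2 + 706.5 + 307.2 = 1151 mol/min.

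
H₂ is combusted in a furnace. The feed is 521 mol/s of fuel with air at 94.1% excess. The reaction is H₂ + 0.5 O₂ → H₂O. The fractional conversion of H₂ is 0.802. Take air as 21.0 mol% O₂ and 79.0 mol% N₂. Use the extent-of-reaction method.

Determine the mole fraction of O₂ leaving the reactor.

0.109

Stoichiometric O₂ = 0.5 × 521 = 260.5 mol/s; O₂ fed = 260.5 × 1.941 = 505.6 mol/s.
N₂ fed = 505.6 × 79/21 = 1902 mol/s.
Fuel reacted = 0.802 × 521 → ξ = 417.8 mol/s.
Outlet (n = n₀ + ν ξ):
  H₂: 521 − 1(417.8) = 103.2
  O₂: 505.6 − 0.5(417.8) = 296.7
  N₂: 1902 (inert)
  H₂O: 0 + 1(417.8) = 417.8
Total out = 2720 mol/s; y_O₂ = 296.7 / 2720 = 0.1091.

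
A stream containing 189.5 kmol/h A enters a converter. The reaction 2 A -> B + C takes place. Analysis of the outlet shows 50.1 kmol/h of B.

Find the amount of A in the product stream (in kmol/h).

89.3 kmol/h

For B: n = n₀ + 1ξ → 50.1 = 0 + 1ξ, giving ξ = 50.1 kmol/h.
Outlet amounts (n = n₀ + ν ξ):
  A: 189.5 − 2(50.1) = 89.3
  B: 0 + 1(50.1) = 50.1
  C: 0 + 1(50.1) = 50.1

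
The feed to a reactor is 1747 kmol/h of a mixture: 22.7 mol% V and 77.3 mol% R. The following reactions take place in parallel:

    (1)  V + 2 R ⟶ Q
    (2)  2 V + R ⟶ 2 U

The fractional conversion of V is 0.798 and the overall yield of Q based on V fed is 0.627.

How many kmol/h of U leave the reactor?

Yield of Q: 1ξ₁ / 396.6 = 0.627 → ξ₁ = 248.6 kmol/h.
Conversion of V: 1ξ₁ + 2ξ₂ = 0.798 × 396.6 = 316.5 → ξ₂ = 33.91 kmol/h.
Outlet amounts (n = n₀ + Σ ν·ξ):
  V: 396.6 − 1(248.6) − 2(33.91) = 80.11
  R: 1350 − 2(248.6) − 1(33.91) = 819.2
  Q: 0 + 1(248.6) = 248.6
  U: 0 + 2(33.91) = 67.81

67.8 kmol/h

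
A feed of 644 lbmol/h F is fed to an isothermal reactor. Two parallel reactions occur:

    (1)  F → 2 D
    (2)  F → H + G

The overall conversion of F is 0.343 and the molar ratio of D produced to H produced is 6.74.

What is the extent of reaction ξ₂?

ξ₂ = 50.5 lbmol/h

Conversion of F: F consumed = 0.343 × 644 = 220.9 lbmol/h = 1ξ₁ + 1ξ₂.
Selectivity: 2ξ₁ / (1ξ₂) = 6.74 → ξ₁ = 3.37 ξ₂.
Substitute: (1·3.37 + 1) ξ₂ = 220.9 → ξ₂ = 50.55 lbmol/h, ξ₁ = 170.3 lbmol/h.
Outlet amounts (n = n₀ + Σ ν·ξ):
  F: 644 − 1(170.3) − 1(50.55) = 423.1
  D: 0 + 2(170.3) = 340.7
  H: 0 + 1(50.55) = 50.55
  G: 0 + 1(50.55) = 50.55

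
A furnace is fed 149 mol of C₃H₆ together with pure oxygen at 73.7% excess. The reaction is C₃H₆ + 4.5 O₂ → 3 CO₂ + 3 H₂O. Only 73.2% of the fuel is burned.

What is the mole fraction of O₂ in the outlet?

0.493

Stoichiometric O₂ = 4.5 × 149 = 670.5 mol; O₂ fed = 670.5 × 1.737 = 1165 mol.
Fuel reacted = 0.732 × 149 → ξ = 109.1 mol.
Outlet (n = n₀ + ν ξ):
  C₃H₆: 149 − 1(109.1) = 39.93
  O₂: 1165 − 4.5(109.1) = 673.9
  CO₂: 0 + 3(109.1) = 327.2
  H₂O: 0 + 3(109.1) = 327.2
Total out = 1368 mol; y_O₂ = 673.9 / 1368 = 0.4925.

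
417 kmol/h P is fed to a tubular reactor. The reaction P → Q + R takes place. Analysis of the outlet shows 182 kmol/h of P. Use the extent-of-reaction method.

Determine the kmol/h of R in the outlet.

235 kmol/h

For P: n = n₀ − 1ξ → 182 = 417 − 1ξ, giving ξ = 235 kmol/h.
Outlet amounts (n = n₀ + ν ξ):
  P: 417 − 1(235) = 182
  Q: 0 + 1(235) = 235
  R: 0 + 1(235) = 235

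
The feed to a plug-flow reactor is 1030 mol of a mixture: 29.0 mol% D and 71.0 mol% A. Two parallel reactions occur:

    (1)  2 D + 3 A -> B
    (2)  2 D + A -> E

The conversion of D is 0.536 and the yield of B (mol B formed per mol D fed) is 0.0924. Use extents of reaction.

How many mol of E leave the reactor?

52.5 mol

Yield of B: 1ξ₁ / 298.7 = 0.0924 → ξ₁ = 27.6 mol.
Conversion of D: 2ξ₁ + 2ξ₂ = 0.536 × 298.7 = 160.1 → ξ₂ = 52.45 mol.
Outlet amounts (n = n₀ + Σ ν·ξ):
  D: 298.7 − 2(27.6) − 2(52.45) = 138.6
  A: 731.3 − 3(27.6) − 1(52.45) = 596
  B: 0 + 1(27.6) = 27.6
  E: 0 + 1(52.45) = 52.45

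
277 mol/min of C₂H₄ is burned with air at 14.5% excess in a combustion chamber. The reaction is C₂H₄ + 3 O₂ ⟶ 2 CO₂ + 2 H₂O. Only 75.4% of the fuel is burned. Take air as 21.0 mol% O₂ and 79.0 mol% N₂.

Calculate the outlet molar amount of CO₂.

418 mol/min

Stoichiometric O₂ = 3 × 277 = 831 mol/min; O₂ fed = 831 × 1.145 = 951.5 mol/min.
N₂ fed = 951.5 × 79/21 = 3579 mol/min.
Fuel reacted = 0.754 × 277 → ξ = 208.9 mol/min.
Outlet (n = n₀ + ν ξ):
  C₂H₄: 277 − 1(208.9) = 68.14
  O₂: 951.5 − 3(208.9) = 324.9
  N₂: 3579 (inert)
  CO₂: 0 + 2(208.9) = 417.7
  H₂O: 0 + 2(208.9) = 417.7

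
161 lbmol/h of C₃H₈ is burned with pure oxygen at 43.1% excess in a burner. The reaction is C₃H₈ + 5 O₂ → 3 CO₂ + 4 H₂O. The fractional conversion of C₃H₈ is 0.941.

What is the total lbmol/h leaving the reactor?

Stoichiometric O₂ = 5 × 161 = 805 lbmol/h; O₂ fed = 805 × 1.431 = 1152 lbmol/h.
Fuel reacted = 0.941 × 161 → ξ = 151.5 lbmol/h.
Outlet (n = n₀ + ν ξ):
  C₃H₈: 161 − 1(151.5) = 9.499
  O₂: 1152 − 5(151.5) = 394.4
  CO₂: 0 + 3(151.5) = 454.5
  H₂O: 0 + 4(151.5) = 606
Total out = 9.499 + 394.4 + 454.5 + 606 = 1464 lbmol/h.

1460 lbmol/h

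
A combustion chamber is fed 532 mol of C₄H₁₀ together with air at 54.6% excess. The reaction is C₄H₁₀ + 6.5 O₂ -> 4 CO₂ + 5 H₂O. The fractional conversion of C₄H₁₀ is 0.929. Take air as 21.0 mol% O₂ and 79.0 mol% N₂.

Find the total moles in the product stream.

Stoichiometric O₂ = 6.5 × 532 = 3458 mol; O₂ fed = 3458 × 1.546 = 5346 mol.
N₂ fed = 5346 × 79/21 = 20110 mol.
Fuel reacted = 0.929 × 532 → ξ = 494.2 mol.
Outlet (n = n₀ + ν ξ):
  C₄H₁₀: 532 − 1(494.2) = 37.77
  O₂: 5346 − 6.5(494.2) = 2134
  N₂: 20110 (inert)
  CO₂: 0 + 4(494.2) = 1977
  H₂O: 0 + 5(494.2) = 2471
Total out = 37.77 + 2134 + 20110 + 1977 + 2471 = 26730 mol.

26700 mol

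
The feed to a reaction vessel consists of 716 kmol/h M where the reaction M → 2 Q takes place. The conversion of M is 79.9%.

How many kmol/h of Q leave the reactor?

1140 kmol/h

M reacted = 0.799 × 716 = 572.1 kmol/h; ν_M = −1, so ξ = 572.1/1 = 572.1 kmol/h.
Outlet amounts (n = n₀ + ν ξ):
  M: 716 − 1(572.1) = 143.9
  Q: 0 + 2(572.1) = 1144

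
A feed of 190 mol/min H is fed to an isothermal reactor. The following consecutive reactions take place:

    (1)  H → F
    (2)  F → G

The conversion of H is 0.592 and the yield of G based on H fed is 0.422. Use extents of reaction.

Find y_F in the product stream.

Conversion of H: H consumed = 1ξ₁ = 0.592 × 190 → ξ₁ = 112.5 mol/min.
Yield of G: 1ξ₂ / 190 = 0.422 → ξ₂ = 80.18 mol/min.
Outlet amounts (n = n₀ + Σ ν·ξ):
  H: 190 − 1(112.5) = 77.52
  F: 0 + 1(112.5) − 1(80.18) = 32.3
  G: 0 + 1(80.18) = 80.18
Total out = 190 mol/min; y_F = 32.3 / 190 = 0.17.

0.17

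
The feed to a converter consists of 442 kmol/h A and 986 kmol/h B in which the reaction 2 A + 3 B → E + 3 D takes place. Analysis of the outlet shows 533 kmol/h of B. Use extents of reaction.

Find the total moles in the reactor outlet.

1280 kmol/h

For B: n = n₀ − 3ξ → 533 = 986 − 3ξ, giving ξ = 151 kmol/h.
Outlet amounts (n = n₀ + ν ξ):
  A: 442 − 2(151) = 140
  B: 986 − 3(151) = 533
  E: 0 + 1(151) = 151
  D: 0 + 3(151) = 453
Total out = 140 + 533 + 151 + 453 = 1277 kmol/h.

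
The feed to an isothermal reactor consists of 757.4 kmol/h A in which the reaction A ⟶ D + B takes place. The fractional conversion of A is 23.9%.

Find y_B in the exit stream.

A reacted = 0.239 × 757.4 = 181 kmol/h; ν_A = −1, so ξ = 181/1 = 181 kmol/h.
Outlet amounts (n = n₀ + ν ξ):
  A: 757.4 − 1(181) = 576.4
  D: 0 + 1(181) = 181
  B: 0 + 1(181) = 181
Total out = 938.4 kmol/h; y_B = 181 / 938.4 = 0.1929.

0.193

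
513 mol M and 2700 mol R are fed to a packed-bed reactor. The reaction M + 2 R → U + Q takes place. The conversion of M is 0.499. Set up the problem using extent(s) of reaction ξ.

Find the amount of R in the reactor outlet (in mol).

2190 mol

M reacted = 0.499 × 513 = 256 mol; ν_M = −1, so ξ = 256/1 = 256 mol.
Outlet amounts (n = n₀ + ν ξ):
  M: 513 − 1(256) = 257
  R: 2700 − 2(256) = 2188
  U: 0 + 1(256) = 256
  Q: 0 + 1(256) = 256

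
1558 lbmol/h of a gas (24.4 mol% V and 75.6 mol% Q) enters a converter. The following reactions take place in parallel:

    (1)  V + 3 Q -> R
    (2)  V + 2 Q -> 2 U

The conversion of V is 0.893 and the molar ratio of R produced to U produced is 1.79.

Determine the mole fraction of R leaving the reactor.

0.386

Conversion of V: V consumed = 0.893 × 380.2 = 339.5 lbmol/h = 1ξ₁ + 1ξ₂.
Selectivity: 1ξ₁ / (2ξ₂) = 1.79 → ξ₁ = 3.58 ξ₂.
Substitute: (1·3.58 + 1) ξ₂ = 339.5 → ξ₂ = 74.12 lbmol/h, ξ₁ = 265.4 lbmol/h.
Outlet amounts (n = n₀ + Σ ν·ξ):
  V: 380.2 − 1(265.4) − 1(74.12) = 40.68
  Q: 1178 − 3(265.4) − 2(74.12) = 233.5
  R: 0 + 1(265.4) = 265.4
  U: 0 + 2(74.12) = 148.2
Total out = 687.8 lbmol/h; y_R = 265.4 / 687.8 = 0.3858.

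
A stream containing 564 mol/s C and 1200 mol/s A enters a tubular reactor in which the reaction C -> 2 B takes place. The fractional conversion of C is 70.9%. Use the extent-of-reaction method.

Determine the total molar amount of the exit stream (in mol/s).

2160 mol/s

C reacted = 0.709 × 564 = 399.9 mol/s; ν_C = −1, so ξ = 399.9/1 = 399.9 mol/s.
Outlet amounts (n = n₀ + ν ξ):
  C: 564 − 1(399.9) = 164.1
  B: 0 + 2(399.9) = 799.8
  A: 1200 (inert)
Total out = 164.1 + 799.8 + 1200 = 2164 mol/s.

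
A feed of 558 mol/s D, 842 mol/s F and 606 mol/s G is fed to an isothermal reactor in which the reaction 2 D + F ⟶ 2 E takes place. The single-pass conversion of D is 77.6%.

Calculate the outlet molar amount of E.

433 mol/s

D reacted = 0.776 × 558 = 433 mol/s; ν_D = −2, so ξ = 433/2 = 216.5 mol/s.
Outlet amounts (n = n₀ + ν ξ):
  D: 558 − 2(216.5) = 125
  F: 842 − 1(216.5) = 625.5
  E: 0 + 2(216.5) = 433
  G: 606 (inert)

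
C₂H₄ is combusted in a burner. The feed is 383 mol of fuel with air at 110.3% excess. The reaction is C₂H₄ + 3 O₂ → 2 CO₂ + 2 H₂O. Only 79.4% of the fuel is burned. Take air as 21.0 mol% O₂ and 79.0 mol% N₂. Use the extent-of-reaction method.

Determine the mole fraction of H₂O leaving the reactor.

0.0512

Stoichiometric O₂ = 3 × 383 = 1149 mol; O₂ fed = 1149 × 2.103 = 2416 mol.
N₂ fed = 2416 × 79/21 = 9090 mol.
Fuel reacted = 0.794 × 383 → ξ = 304.1 mol.
Outlet (n = n₀ + ν ξ):
  C₂H₄: 383 − 1(304.1) = 78.9
  O₂: 2416 − 3(304.1) = 1504
  N₂: 9090 (inert)
  CO₂: 0 + 2(304.1) = 608.2
  H₂O: 0 + 2(304.1) = 608.2
Total out = 11890 mol; y_H₂O = 608.2 / 11890 = 0.05116.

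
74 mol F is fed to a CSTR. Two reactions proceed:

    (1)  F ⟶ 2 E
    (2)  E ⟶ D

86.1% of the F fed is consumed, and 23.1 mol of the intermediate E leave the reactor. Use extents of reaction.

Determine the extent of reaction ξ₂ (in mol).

Conversion of F: F consumed = 1ξ₁ = 0.861 × 74 → ξ₁ = 63.71 mol.
E balance: n_E = 0 + 2ξ₁ − 1ξ₂ = 23.1 → ξ₂ = (2·63.71 − 23.1)/1 = 104.3 mol.
Outlet amounts (n = n₀ + Σ ν·ξ):
  F: 74 − 1(63.71) = 10.29
  E: 0 + 2(63.71) − 1(104.3) = 23.1
  D: 0 + 1(104.3) = 104.3

ξ₂ = 104 mol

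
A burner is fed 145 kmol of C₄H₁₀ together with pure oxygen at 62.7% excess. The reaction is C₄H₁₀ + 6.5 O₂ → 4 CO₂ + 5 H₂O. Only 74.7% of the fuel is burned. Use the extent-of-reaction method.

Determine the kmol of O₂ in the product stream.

Stoichiometric O₂ = 6.5 × 145 = 942.5 kmol; O₂ fed = 942.5 × 1.627 = 1533 kmol.
Fuel reacted = 0.747 × 145 → ξ = 108.3 kmol.
Outlet (n = n₀ + ν ξ):
  C₄H₁₀: 145 − 1(108.3) = 36.69
  O₂: 1533 − 6.5(108.3) = 829.4
  CO₂: 0 + 4(108.3) = 433.3
  H₂O: 0 + 5(108.3) = 541.6

829 kmol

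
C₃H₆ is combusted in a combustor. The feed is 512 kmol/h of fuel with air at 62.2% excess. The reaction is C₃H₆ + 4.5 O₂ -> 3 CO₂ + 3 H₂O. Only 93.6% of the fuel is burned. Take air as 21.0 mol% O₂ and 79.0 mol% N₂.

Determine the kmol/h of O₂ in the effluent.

Stoichiometric O₂ = 4.5 × 512 = 2304 kmol/h; O₂ fed = 2304 × 1.622 = 3737 kmol/h.
N₂ fed = 3737 × 79/21 = 14060 kmol/h.
Fuel reacted = 0.936 × 512 → ξ = 479.2 kmol/h.
Outlet (n = n₀ + ν ξ):
  C₃H₆: 512 − 1(479.2) = 32.77
  O₂: 3737 − 4.5(479.2) = 1581
  N₂: 14060 (inert)
  CO₂: 0 + 3(479.2) = 1438
  H₂O: 0 + 3(479.2) = 1438

1580 kmol/h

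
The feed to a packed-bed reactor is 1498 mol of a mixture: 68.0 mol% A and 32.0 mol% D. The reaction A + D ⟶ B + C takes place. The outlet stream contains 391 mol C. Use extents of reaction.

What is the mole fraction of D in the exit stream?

For C: n = n₀ + 1ξ → 391 = 0 + 1ξ, giving ξ = 391 mol.
Outlet amounts (n = n₀ + ν ξ):
  A: 1019 − 1(391) = 627.6
  D: 479.4 − 1(391) = 88.36
  B: 0 + 1(391) = 391
  C: 0 + 1(391) = 391
Total out = 1498 mol; y_D = 88.36 / 1498 = 0.05899.

0.059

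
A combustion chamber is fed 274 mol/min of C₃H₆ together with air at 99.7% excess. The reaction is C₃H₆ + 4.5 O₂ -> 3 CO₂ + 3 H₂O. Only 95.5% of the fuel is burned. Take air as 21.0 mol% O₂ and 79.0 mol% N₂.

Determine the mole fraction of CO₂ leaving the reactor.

Stoichiometric O₂ = 4.5 × 274 = 1233 mol/min; O₂ fed = 1233 × 1.997 = 2462 mol/min.
N₂ fed = 2462 × 79/21 = 9263 mol/min.
Fuel reacted = 0.955 × 274 → ξ = 261.7 mol/min.
Outlet (n = n₀ + ν ξ):
  C₃H₆: 274 − 1(261.7) = 12.33
  O₂: 2462 − 4.5(261.7) = 1285
  N₂: 9263 (inert)
  CO₂: 0 + 3(261.7) = 785
  H₂O: 0 + 3(261.7) = 785
Total out = 12130 mol/min; y_CO₂ = 785 / 12130 = 0.06472.

0.0647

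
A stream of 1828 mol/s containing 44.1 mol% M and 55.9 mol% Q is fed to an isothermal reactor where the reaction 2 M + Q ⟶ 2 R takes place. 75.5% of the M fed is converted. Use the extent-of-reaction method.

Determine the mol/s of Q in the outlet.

718 mol/s

M reacted = 0.755 × 806.1 = 608.6 mol/s; ν_M = −2, so ξ = 608.6/2 = 304.3 mol/s.
Outlet amounts (n = n₀ + ν ξ):
  M: 806.1 − 2(304.3) = 197.5
  Q: 1022 − 1(304.3) = 717.5
  R: 0 + 2(304.3) = 608.6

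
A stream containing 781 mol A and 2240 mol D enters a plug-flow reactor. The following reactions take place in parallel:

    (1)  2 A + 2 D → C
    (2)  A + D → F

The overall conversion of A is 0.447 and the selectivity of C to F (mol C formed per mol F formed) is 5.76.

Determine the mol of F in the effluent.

Conversion of A: A consumed = 0.447 × 781 = 349.1 mol = 2ξ₁ + 1ξ₂.
Selectivity: 1ξ₁ / (1ξ₂) = 5.76 → ξ₁ = 5.76 ξ₂.
Substitute: (2·5.76 + 1) ξ₂ = 349.1 → ξ₂ = 27.88 mol, ξ₁ = 160.6 mol.
Outlet amounts (n = n₀ + Σ ν·ξ):
  A: 781 − 2(160.6) − 1(27.88) = 431.9
  D: 2240 − 2(160.6) − 1(27.88) = 1891
  C: 0 + 1(160.6) = 160.6
  F: 0 + 1(27.88) = 27.88

27.9 mol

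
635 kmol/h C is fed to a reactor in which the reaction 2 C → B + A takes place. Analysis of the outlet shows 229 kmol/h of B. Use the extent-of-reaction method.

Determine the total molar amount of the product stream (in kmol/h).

For B: n = n₀ + 1ξ → 229 = 0 + 1ξ, giving ξ = 229 kmol/h.
Outlet amounts (n = n₀ + ν ξ):
  C: 635 − 2(229) = 177
  B: 0 + 1(229) = 229
  A: 0 + 1(229) = 229
Total out = 177 + 229 + 229 = 635 kmol/h.

635 kmol/h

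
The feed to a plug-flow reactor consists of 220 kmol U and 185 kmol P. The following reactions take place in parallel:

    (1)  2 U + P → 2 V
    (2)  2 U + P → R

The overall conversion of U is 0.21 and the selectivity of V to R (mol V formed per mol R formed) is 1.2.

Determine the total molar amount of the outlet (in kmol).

367 kmol

Conversion of U: U consumed = 0.21 × 220 = 46.2 kmol = 2ξ₁ + 2ξ₂.
Selectivity: 2ξ₁ / (1ξ₂) = 1.2 → ξ₁ = 0.6 ξ₂.
Substitute: (2·0.6 + 2) ξ₂ = 46.2 → ξ₂ = 14.44 kmol, ξ₁ = 8.662 kmol.
Outlet amounts (n = n₀ + Σ ν·ξ):
  U: 220 − 2(8.662) − 2(14.44) = 173.8
  P: 185 − 1(8.662) − 1(14.44) = 161.9
  V: 0 + 2(8.662) = 17.32
  R: 0 + 1(14.44) = 14.44
Total out = 173.8 + 161.9 + 17.32 + 14.44 = 367.5 kmol.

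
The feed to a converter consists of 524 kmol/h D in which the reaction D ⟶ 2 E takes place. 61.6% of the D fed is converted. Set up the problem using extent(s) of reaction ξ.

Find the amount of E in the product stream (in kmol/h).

D reacted = 0.616 × 524 = 322.8 kmol/h; ν_D = −1, so ξ = 322.8/1 = 322.8 kmol/h.
Outlet amounts (n = n₀ + ν ξ):
  D: 524 − 1(322.8) = 201.2
  E: 0 + 2(322.8) = 645.6

646 kmol/h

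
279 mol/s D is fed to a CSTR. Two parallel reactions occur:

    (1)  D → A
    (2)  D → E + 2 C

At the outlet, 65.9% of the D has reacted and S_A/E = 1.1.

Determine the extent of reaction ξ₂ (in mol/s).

ξ₂ = 87.6 mol/s

Conversion of D: D consumed = 0.659 × 279 = 183.9 mol/s = 1ξ₁ + 1ξ₂.
Selectivity: 1ξ₁ / (1ξ₂) = 1.1 → ξ₁ = 1.1 ξ₂.
Substitute: (1·1.1 + 1) ξ₂ = 183.9 → ξ₂ = 87.55 mol/s, ξ₁ = 96.31 mol/s.
Outlet amounts (n = n₀ + Σ ν·ξ):
  D: 279 − 1(96.31) − 1(87.55) = 95.14
  A: 0 + 1(96.31) = 96.31
  E: 0 + 1(87.55) = 87.55
  C: 0 + 2(87.55) = 175.1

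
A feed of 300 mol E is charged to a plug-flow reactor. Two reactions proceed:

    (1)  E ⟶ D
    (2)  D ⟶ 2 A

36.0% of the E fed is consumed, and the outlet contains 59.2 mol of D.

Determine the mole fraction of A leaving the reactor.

0.28

Conversion of E: E consumed = 1ξ₁ = 0.36 × 300 → ξ₁ = 108 mol.
D balance: n_D = 0 + 1ξ₁ − 1ξ₂ = 59.2 → ξ₂ = (1·108 − 59.2)/1 = 48.8 mol.
Outlet amounts (n = n₀ + Σ ν·ξ):
  E: 300 − 1(108) = 192
  D: 0 + 1(108) − 1(48.8) = 59.2
  A: 0 + 2(48.8) = 97.6
Total out = 348.8 mol; y_A = 97.6 / 348.8 = 0.2798.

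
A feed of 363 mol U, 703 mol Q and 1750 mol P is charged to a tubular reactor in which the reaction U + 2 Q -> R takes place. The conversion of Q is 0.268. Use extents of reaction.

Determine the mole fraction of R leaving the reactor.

Q reacted = 0.268 × 703 = 188.4 mol; ν_Q = −2, so ξ = 188.4/2 = 94.2 mol.
Outlet amounts (n = n₀ + ν ξ):
  U: 363 − 1(94.2) = 268.8
  Q: 703 − 2(94.2) = 514.6
  R: 0 + 1(94.2) = 94.2
  P: 1750 (inert)
Total out = 2628 mol; y_R = 94.2 / 2628 = 0.03585.

0.0359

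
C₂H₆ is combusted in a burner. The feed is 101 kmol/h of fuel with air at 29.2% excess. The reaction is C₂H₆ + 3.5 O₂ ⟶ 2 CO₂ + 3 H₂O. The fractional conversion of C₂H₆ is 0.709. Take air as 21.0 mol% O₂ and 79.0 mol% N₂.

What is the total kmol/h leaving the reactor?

Stoichiometric O₂ = 3.5 × 101 = 353.5 kmol/h; O₂ fed = 353.5 × 1.292 = 456.7 kmol/h.
N₂ fed = 456.7 × 79/21 = 1718 kmol/h.
Fuel reacted = 0.709 × 101 → ξ = 71.61 kmol/h.
Outlet (n = n₀ + ν ξ):
  C₂H₆: 101 − 1(71.61) = 29.39
  O₂: 456.7 − 3.5(71.61) = 206.1
  N₂: 1718 (inert)
  CO₂: 0 + 2(71.61) = 143.2
  H₂O: 0 + 3(71.61) = 214.8
Total out = 29.39 + 206.1 + 1718 + 143.2 + 214.8 = 2312 kmol/h.

2310 kmol/h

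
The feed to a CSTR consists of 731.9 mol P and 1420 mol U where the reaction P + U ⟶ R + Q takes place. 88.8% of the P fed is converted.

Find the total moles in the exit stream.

P reacted = 0.888 × 731.9 = 649.9 mol; ν_P = −1, so ξ = 649.9/1 = 649.9 mol.
Outlet amounts (n = n₀ + ν ξ):
  P: 731.9 − 1(649.9) = 81.97
  U: 1420 − 1(649.9) = 770.1
  R: 0 + 1(649.9) = 649.9
  Q: 0 + 1(649.9) = 649.9
Total out = 81.97 + 770.1 + 649.9 + 649.9 = 2152 mol.

2150 mol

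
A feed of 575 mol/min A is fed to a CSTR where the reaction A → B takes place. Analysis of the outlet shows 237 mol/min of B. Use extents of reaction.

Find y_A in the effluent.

0.588

For B: n = n₀ + 1ξ → 237 = 0 + 1ξ, giving ξ = 237 mol/min.
Outlet amounts (n = n₀ + ν ξ):
  A: 575 − 1(237) = 338
  B: 0 + 1(237) = 237
Total out = 575 mol/min; y_A = 338 / 575 = 0.5878.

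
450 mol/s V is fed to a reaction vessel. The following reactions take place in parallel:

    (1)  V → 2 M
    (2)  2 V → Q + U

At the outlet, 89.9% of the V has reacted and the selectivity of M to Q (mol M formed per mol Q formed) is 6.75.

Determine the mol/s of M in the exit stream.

Conversion of V: V consumed = 0.899 × 450 = 404.6 mol/s = 1ξ₁ + 2ξ₂.
Selectivity: 2ξ₁ / (1ξ₂) = 6.75 → ξ₁ = 3.375 ξ₂.
Substitute: (1·3.375 + 2) ξ₂ = 404.6 → ξ₂ = 75.27 mol/s, ξ₁ = 254 mol/s.
Outlet amounts (n = n₀ + Σ ν·ξ):
  V: 450 − 1(254) − 2(75.27) = 45.45
  M: 0 + 2(254) = 508
  Q: 0 + 1(75.27) = 75.27
  U: 0 + 1(75.27) = 75.27

508 mol/s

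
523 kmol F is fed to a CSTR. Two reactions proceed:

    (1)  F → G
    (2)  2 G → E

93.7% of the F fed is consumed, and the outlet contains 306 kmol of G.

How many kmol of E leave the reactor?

92 kmol

Conversion of F: F consumed = 1ξ₁ = 0.937 × 523 → ξ₁ = 490.1 kmol.
G balance: n_G = 0 + 1ξ₁ − 2ξ₂ = 306 → ξ₂ = (1·490.1 − 306)/2 = 92.03 kmol.
Outlet amounts (n = n₀ + Σ ν·ξ):
  F: 523 − 1(490.1) = 32.95
  G: 0 + 1(490.1) − 2(92.03) = 306
  E: 0 + 1(92.03) = 92.03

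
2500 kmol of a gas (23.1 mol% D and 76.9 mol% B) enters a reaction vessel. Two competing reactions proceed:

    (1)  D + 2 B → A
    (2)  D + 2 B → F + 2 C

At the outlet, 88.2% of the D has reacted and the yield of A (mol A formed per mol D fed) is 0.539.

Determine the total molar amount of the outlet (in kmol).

1880 kmol

Yield of A: 1ξ₁ / 577.5 = 0.539 → ξ₁ = 311.3 kmol.
Conversion of D: 1ξ₁ + 1ξ₂ = 0.882 × 577.5 = 509.4 → ξ₂ = 198.1 kmol.
Outlet amounts (n = n₀ + Σ ν·ξ):
  D: 577.5 − 1(311.3) − 1(198.1) = 68.14
  B: 1922 − 2(311.3) − 2(198.1) = 903.8
  A: 0 + 1(311.3) = 311.3
  F: 0 + 1(198.1) = 198.1
  C: 0 + 2(198.1) = 396.2
Total out = 68.14 + 903.8 + 311.3 + 198.1 + 396.2 = 1877 kmol.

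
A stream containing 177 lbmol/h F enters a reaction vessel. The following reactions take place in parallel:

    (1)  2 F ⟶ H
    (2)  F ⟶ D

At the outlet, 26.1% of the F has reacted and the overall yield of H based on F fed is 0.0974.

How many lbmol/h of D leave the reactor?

Yield of H: 1ξ₁ / 177 = 0.0974 → ξ₁ = 17.24 lbmol/h.
Conversion of F: 2ξ₁ + 1ξ₂ = 0.261 × 177 = 46.2 → ξ₂ = 11.72 lbmol/h.
Outlet amounts (n = n₀ + Σ ν·ξ):
  F: 177 − 2(17.24) − 1(11.72) = 130.8
  H: 0 + 1(17.24) = 17.24
  D: 0 + 1(11.72) = 11.72

11.7 lbmol/h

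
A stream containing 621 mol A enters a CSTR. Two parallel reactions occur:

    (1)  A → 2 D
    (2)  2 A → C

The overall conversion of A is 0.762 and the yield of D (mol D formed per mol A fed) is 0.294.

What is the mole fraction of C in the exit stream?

Yield of D: 2ξ₁ / 621 = 0.294 → ξ₁ = 91.29 mol.
Conversion of A: 1ξ₁ + 2ξ₂ = 0.762 × 621 = 473.2 → ξ₂ = 191 mol.
Outlet amounts (n = n₀ + Σ ν·ξ):
  A: 621 − 1(91.29) − 2(191) = 147.8
  D: 0 + 2(91.29) = 182.6
  C: 0 + 1(191) = 191
Total out = 521.3 mol; y_C = 191 / 521.3 = 0.3663.

0.366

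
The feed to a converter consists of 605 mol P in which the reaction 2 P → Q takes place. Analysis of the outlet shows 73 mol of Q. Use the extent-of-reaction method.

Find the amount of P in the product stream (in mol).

For Q: n = n₀ + 1ξ → 73 = 0 + 1ξ, giving ξ = 73 mol.
Outlet amounts (n = n₀ + ν ξ):
  P: 605 − 2(73) = 459
  Q: 0 + 1(73) = 73

459 mol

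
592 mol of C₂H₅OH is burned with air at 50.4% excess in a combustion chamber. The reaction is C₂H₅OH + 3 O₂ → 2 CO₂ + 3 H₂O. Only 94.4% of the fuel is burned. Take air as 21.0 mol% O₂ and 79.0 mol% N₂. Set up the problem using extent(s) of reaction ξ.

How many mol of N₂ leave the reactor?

Stoichiometric O₂ = 3 × 592 = 1776 mol; O₂ fed = 1776 × 1.504 = 2671 mol.
N₂ fed = 2671 × 79/21 = 10050 mol.
Fuel reacted = 0.944 × 592 → ξ = 558.8 mol.
Outlet (n = n₀ + ν ξ):
  C₂H₅OH: 592 − 1(558.8) = 33.15
  O₂: 2671 − 3(558.8) = 994.6
  N₂: 10050 (inert)
  CO₂: 0 + 2(558.8) = 1118
  H₂O: 0 + 3(558.8) = 1677

10000 mol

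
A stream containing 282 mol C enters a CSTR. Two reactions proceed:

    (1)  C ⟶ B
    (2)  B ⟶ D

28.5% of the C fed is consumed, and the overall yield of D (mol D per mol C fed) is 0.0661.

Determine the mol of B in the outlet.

61.7 mol

Conversion of C: C consumed = 1ξ₁ = 0.285 × 282 → ξ₁ = 80.37 mol.
Yield of D: 1ξ₂ / 282 = 0.0661 → ξ₂ = 18.64 mol.
Outlet amounts (n = n₀ + Σ ν·ξ):
  C: 282 − 1(80.37) = 201.6
  B: 0 + 1(80.37) − 1(18.64) = 61.73
  D: 0 + 1(18.64) = 18.64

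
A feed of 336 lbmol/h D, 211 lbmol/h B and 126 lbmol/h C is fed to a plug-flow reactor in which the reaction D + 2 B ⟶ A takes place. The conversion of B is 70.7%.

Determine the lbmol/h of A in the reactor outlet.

B reacted = 0.707 × 211 = 149.2 lbmol/h; ν_B = −2, so ξ = 149.2/2 = 74.59 lbmol/h.
Outlet amounts (n = n₀ + ν ξ):
  D: 336 − 1(74.59) = 261.4
  B: 211 − 2(74.59) = 61.82
  A: 0 + 1(74.59) = 74.59
  C: 126 (inert)

74.6 lbmol/h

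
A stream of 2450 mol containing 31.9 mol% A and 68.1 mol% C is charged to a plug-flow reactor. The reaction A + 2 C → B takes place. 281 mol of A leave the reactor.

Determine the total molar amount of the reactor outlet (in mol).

1450 mol

For A: n = n₀ − 1ξ → 281 = 781.5 − 1ξ, giving ξ = 500.5 mol.
Outlet amounts (n = n₀ + ν ξ):
  A: 781.5 − 1(500.5) = 281
  C: 1668 − 2(500.5) = 667.4
  B: 0 + 1(500.5) = 500.5
Total out = 281 + 667.4 + 500.5 = 1449 mol.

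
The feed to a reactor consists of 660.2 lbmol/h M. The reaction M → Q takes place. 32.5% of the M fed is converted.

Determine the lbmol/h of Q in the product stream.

M reacted = 0.325 × 660.2 = 214.6 lbmol/h; ν_M = −1, so ξ = 214.6/1 = 214.6 lbmol/h.
Outlet amounts (n = n₀ + ν ξ):
  M: 660.2 − 1(214.6) = 445.6
  Q: 0 + 1(214.6) = 214.6

215 lbmol/h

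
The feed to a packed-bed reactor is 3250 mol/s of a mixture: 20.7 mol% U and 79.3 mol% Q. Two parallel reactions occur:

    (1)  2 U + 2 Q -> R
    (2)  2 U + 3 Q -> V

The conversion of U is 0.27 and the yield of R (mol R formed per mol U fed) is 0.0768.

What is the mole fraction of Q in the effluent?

0.802

Yield of R: 1ξ₁ / 672.8 = 0.0768 → ξ₁ = 51.67 mol/s.
Conversion of U: 2ξ₁ + 2ξ₂ = 0.27 × 672.8 = 181.6 → ξ₂ = 39.15 mol/s.
Outlet amounts (n = n₀ + Σ ν·ξ):
  U: 672.8 − 2(51.67) − 2(39.15) = 491.1
  Q: 2577 − 2(51.67) − 3(39.15) = 2356
  R: 0 + 1(51.67) = 51.67
  V: 0 + 1(39.15) = 39.15
Total out = 2938 mol/s; y_Q = 2356 / 2938 = 0.802.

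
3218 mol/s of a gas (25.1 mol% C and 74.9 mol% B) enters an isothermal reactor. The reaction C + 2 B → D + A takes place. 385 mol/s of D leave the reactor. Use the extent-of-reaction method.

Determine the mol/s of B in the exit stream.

1640 mol/s

For D: n = n₀ + 1ξ → 385 = 0 + 1ξ, giving ξ = 385 mol/s.
Outlet amounts (n = n₀ + ν ξ):
  C: 807.7 − 1(385) = 422.7
  B: 2410 − 2(385) = 1640
  D: 0 + 1(385) = 385
  A: 0 + 1(385) = 385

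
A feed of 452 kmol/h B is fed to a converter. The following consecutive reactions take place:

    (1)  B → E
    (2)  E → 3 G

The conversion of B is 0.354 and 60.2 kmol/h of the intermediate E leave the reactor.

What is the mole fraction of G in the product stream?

Conversion of B: B consumed = 1ξ₁ = 0.354 × 452 → ξ₁ = 160 kmol/h.
E balance: n_E = 0 + 1ξ₁ − 1ξ₂ = 60.2 → ξ₂ = (1·160 − 60.2)/1 = 99.81 kmol/h.
Outlet amounts (n = n₀ + Σ ν·ξ):
  B: 452 − 1(160) = 292
  E: 0 + 1(160) − 1(99.81) = 60.2
  G: 0 + 3(99.81) = 299.4
Total out = 651.6 kmol/h; y_G = 299.4 / 651.6 = 0.4595.

0.46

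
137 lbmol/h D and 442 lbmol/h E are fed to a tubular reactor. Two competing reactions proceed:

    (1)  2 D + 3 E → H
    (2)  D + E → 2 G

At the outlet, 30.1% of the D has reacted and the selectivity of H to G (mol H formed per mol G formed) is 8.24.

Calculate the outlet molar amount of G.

2.43 lbmol/h

Conversion of D: D consumed = 0.301 × 137 = 41.24 lbmol/h = 2ξ₁ + 1ξ₂.
Selectivity: 1ξ₁ / (2ξ₂) = 8.24 → ξ₁ = 16.48 ξ₂.
Substitute: (2·16.48 + 1) ξ₂ = 41.24 → ξ₂ = 1.214 lbmol/h, ξ₁ = 20.01 lbmol/h.
Outlet amounts (n = n₀ + Σ ν·ξ):
  D: 137 − 2(20.01) − 1(1.214) = 95.76
  E: 442 − 3(20.01) − 1(1.214) = 380.8
  H: 0 + 1(20.01) = 20.01
  G: 0 + 2(1.214) = 2.429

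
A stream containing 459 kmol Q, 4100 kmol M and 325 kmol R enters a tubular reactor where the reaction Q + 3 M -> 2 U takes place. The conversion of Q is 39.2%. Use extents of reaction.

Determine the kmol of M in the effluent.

Q reacted = 0.392 × 459 = 179.9 kmol; ν_Q = −1, so ξ = 179.9/1 = 179.9 kmol.
Outlet amounts (n = n₀ + ν ξ):
  Q: 459 − 1(179.9) = 279.1
  M: 4100 − 3(179.9) = 3560
  U: 0 + 2(179.9) = 359.9
  R: 325 (inert)

3560 kmol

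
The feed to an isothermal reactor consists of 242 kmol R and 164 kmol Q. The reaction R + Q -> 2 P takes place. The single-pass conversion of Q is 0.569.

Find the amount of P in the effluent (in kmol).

187 kmol

Q reacted = 0.569 × 164 = 93.32 kmol; ν_Q = −1, so ξ = 93.32/1 = 93.32 kmol.
Outlet amounts (n = n₀ + ν ξ):
  R: 242 − 1(93.32) = 148.7
  Q: 164 − 1(93.32) = 70.68
  P: 0 + 2(93.32) = 186.6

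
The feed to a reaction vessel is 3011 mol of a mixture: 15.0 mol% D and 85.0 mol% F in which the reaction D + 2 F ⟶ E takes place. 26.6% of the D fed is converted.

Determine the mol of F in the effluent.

D reacted = 0.266 × 451.6 = 120.1 mol; ν_D = −1, so ξ = 120.1/1 = 120.1 mol.
Outlet amounts (n = n₀ + ν ξ):
  D: 451.6 − 1(120.1) = 331.5
  F: 2559 − 2(120.1) = 2319
  E: 0 + 1(120.1) = 120.1

2320 mol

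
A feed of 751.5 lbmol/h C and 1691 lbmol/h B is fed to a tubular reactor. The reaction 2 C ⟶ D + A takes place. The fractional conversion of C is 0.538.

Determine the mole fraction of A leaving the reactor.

C reacted = 0.538 × 751.5 = 404.3 lbmol/h; ν_C = −2, so ξ = 404.3/2 = 202.2 lbmol/h.
Outlet amounts (n = n₀ + ν ξ):
  C: 751.5 − 2(202.2) = 347.2
  D: 0 + 1(202.2) = 202.2
  A: 0 + 1(202.2) = 202.2
  B: 1691 (inert)
Total out = 2442 lbmol/h; y_A = 202.2 / 2442 = 0.08276.

0.0828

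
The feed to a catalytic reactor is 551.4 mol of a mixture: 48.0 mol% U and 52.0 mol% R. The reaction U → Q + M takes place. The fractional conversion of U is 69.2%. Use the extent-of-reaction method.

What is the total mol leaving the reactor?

735 mol

U reacted = 0.692 × 264.7 = 183.2 mol; ν_U = −1, so ξ = 183.2/1 = 183.2 mol.
Outlet amounts (n = n₀ + ν ξ):
  U: 264.7 − 1(183.2) = 81.52
  Q: 0 + 1(183.2) = 183.2
  M: 0 + 1(183.2) = 183.2
  R: 286.7 (inert)
Total out = 81.52 + 183.2 + 183.2 + 286.7 = 734.6 mol.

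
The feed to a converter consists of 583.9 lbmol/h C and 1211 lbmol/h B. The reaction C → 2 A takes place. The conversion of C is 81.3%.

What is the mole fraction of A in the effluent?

0.418

C reacted = 0.813 × 583.9 = 474.7 lbmol/h; ν_C = −1, so ξ = 474.7/1 = 474.7 lbmol/h.
Outlet amounts (n = n₀ + ν ξ):
  C: 583.9 − 1(474.7) = 109.2
  A: 0 + 2(474.7) = 949.4
  B: 1211 (inert)
Total out = 2270 lbmol/h; y_A = 949.4 / 2270 = 0.4183.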